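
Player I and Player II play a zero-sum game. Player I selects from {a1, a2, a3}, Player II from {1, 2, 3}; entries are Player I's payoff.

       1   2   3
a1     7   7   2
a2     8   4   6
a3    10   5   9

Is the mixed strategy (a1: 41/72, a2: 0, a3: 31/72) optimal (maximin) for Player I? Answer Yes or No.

Against 1 this mix gives (41/72)·7 + (31/72)·10 = 199/24.
Against 2 this mix gives (41/72)·7 + (31/72)·5 = 221/36.
Against 3 this mix gives (41/72)·2 + (31/72)·9 = 361/72.
Player II will play 3, holding Player I to 361/72. Shifting weight toward the row that does better against 3 would raise this floor (the equalizing mix achieves 53/9 against both 3 and 2), so the proposed strategy is not optimal.

No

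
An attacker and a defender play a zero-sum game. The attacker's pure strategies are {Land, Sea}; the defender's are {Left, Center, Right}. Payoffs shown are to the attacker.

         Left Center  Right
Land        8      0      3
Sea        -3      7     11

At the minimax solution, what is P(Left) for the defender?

Row minima: Land → 0, Sea → -3; maximin = 0.
Column maxima: Left → 8, Center → 7, Right → 11; minimax = 7.
0 ≠ 7, so there is no saddle point; optimal play is mixed.
Right is strictly dominated by Center (it gives the attacker strictly more in every row), so the defender never plays it.
On the remaining 2×2 (Land, Sea vs Left, Center):
Let the attacker play Land with probability p. Expected payoff against Left: 8p + (-3)(1−p) = 11p − 3; against Center: 0p + 7(1−p) = −7p + 7.
Setting these equal: 11p − 3 = −7p + 7 ⇒ 18p = 10 ⇒ p = 5/9, and the value is (11)·(5/9) − 3 = 28/9.
For the defender: with q = P(Left), equating Land's and Sea's payoffs gives 8q = −10q + 7 ⇒ q = 7/18.

7/18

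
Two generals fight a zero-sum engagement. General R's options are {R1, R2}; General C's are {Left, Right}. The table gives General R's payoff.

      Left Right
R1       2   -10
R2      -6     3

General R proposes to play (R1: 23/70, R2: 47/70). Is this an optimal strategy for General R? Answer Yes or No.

Against Left this mix gives (23/70)·2 + (47/70)·(-6) = -118/35.
Against Right this mix gives (23/70)·(-10) + (47/70)·3 = -89/70.
General C will play Left, holding General R to -118/35. Shifting weight toward the row that does better against Left would raise this floor (the equalizing mix achieves -18/7 against both Left and Right), so the proposed strategy is not optimal.

No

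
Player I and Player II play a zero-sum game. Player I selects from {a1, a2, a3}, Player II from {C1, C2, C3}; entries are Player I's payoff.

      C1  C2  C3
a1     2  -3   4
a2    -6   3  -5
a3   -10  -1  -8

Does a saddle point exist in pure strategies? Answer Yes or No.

Row minima: a1 → -3, a2 → -6, a3 → -10; maximin = -3.
Column maxima: C1 → 2, C2 → 3, C3 → 4; minimax = 2.
-3 ≠ 2, so no pure-strategy equilibrium exists.

No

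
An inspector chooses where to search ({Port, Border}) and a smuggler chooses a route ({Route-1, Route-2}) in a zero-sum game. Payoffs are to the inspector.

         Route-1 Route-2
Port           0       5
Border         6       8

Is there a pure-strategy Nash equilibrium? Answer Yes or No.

Yes

Row minima: Port → 0, Border → 6; maximin = 6.
Column maxima: Route-1 → 6, Route-2 → 8; minimax = 6.
maximin = minimax = 6, so a saddle point exists.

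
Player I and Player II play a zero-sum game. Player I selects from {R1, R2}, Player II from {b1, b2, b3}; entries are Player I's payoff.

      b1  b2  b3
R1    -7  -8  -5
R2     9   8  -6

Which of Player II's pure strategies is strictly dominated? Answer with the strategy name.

b2 holds Player I's payoff strictly below b1 in every row: -8 < -7, 8 < 9.
So b1 is strictly dominated for Player II.

b1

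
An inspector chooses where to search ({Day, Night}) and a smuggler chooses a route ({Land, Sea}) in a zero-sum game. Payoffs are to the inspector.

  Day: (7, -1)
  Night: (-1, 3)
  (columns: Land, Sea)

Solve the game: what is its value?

5/3

Row minima: Day → -1, Night → -1; maximin = -1.
Column maxima: Land → 7, Sea → 3; minimax = 3.
-1 ≠ 3, so there is no saddle point; optimal play is mixed.
Let the inspector play Day with probability p. Expected payoff against Land: 7p + (-1)(1−p) = 8p − 1; against Sea: (-1)p + 3(1−p) = −4p + 3.
Setting these equal: 8p − 1 = −4p + 3 ⇒ 12p = 4 ⇒ p = 1/3, and the value is (8)·(1/3) − 1 = 5/3.
For the smuggler: with q = P(Land), equating Day's and Night's payoffs gives 8q − 1 = −4q + 3 ⇒ q = 1/3.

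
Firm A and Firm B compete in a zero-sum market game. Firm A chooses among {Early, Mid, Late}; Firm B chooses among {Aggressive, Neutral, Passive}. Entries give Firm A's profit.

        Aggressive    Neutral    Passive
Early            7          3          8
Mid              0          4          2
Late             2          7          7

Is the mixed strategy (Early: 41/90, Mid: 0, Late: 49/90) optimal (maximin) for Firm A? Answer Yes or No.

Against Aggressive this mix gives (41/90)·7 + (49/90)·2 = 77/18.
Against Neutral this mix gives (41/90)·3 + (49/90)·7 = 233/45.
Against Passive this mix gives (41/90)·8 + (49/90)·7 = 671/90.
Firm B will play Aggressive, holding Firm A to 77/18. Shifting weight toward the row that does better against Aggressive would raise this floor (the equalizing mix achieves 43/9 against both Aggressive and Neutral), so the proposed strategy is not optimal.

No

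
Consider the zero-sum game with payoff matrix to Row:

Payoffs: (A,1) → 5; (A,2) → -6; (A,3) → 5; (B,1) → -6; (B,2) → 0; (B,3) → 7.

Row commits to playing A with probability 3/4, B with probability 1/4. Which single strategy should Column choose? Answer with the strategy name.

If Column plays 1, Row's expected payoff is (3/4)·5 + (1/4)·(-6) = 9/4.
If Column plays 2, Row's expected payoff is (3/4)·(-6) + (1/4)·0 = -9/2.
If Column plays 3, Row's expected payoff is (3/4)·5 + (1/4)·7 = 11/2.
Column minimizes Row's payoff; the smallest is -9/2, so the best response is 2.

2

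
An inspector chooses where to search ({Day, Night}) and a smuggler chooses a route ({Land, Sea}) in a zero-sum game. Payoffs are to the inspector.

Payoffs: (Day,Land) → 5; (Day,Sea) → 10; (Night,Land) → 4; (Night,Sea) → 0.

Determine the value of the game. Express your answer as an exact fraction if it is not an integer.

5

Row minima: Day → 5, Night → 0; maximin = 5.
Column maxima: Land → 5, Sea → 10; minimax = 5.
Since maximin = minimax = 5, there is a saddle point and the value is 5.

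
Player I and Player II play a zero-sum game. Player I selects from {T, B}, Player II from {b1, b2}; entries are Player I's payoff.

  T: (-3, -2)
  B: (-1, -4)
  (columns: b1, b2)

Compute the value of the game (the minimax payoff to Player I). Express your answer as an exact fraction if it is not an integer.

-5/2

Row minima: T → -3, B → -4; maximin = -3.
Column maxima: b1 → -1, b2 → -2; minimax = -2.
-3 ≠ -2, so there is no saddle point; optimal play is mixed.
Let Player I play T with probability p. Expected payoff against b1: (-3)p + (-1)(1−p) = −2p − 1; against b2: (-2)p + (-4)(1−p) = 2p − 4.
Setting these equal: −2p − 1 = 2p − 4 ⇒ −4p = -3 ⇒ p = 3/4, and the value is (-2)·(3/4) − 1 = -5/2.
For Player II: with q = P(b1), equating T's and B's payoffs gives −q − 2 = 3q − 4 ⇒ q = 1/2.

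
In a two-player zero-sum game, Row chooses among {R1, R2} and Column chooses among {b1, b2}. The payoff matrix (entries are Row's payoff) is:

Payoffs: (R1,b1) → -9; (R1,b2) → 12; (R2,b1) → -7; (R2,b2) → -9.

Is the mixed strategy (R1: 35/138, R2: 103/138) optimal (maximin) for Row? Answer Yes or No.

Against b1 this mix gives (35/138)·(-9) + (103/138)·(-7) = -518/69.
Against b2 this mix gives (35/138)·12 + (103/138)·(-9) = -169/46.
Column will play b1, holding Row to -518/69. Shifting weight toward the row that does better against b1 would raise this floor (the equalizing mix achieves -165/23 against both b1 and b2), so the proposed strategy is not optimal.

No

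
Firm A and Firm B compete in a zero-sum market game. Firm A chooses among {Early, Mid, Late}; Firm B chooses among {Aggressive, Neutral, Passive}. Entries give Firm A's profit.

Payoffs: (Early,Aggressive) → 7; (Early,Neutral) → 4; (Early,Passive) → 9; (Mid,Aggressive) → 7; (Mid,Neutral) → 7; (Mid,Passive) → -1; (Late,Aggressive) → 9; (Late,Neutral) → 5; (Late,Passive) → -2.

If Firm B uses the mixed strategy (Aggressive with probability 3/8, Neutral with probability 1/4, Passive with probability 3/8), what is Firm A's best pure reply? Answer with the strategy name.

Early

Expected payoff of Early: (3/8)·7 + (1/4)·4 + (3/8)·9 = 7.
Expected payoff of Mid: (3/8)·7 + (1/4)·7 + (3/8)·(-1) = 4.
Expected payoff of Late: (3/8)·9 + (1/4)·5 + (3/8)·(-2) = 31/8.
The largest is 7, so Firm A's best response is Early.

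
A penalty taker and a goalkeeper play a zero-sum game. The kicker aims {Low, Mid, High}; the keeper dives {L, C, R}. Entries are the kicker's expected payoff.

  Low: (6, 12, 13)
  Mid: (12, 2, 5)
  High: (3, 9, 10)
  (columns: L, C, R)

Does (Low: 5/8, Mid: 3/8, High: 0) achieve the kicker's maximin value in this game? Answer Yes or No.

Yes

Against L this mix gives (5/8)·6 + (3/8)·12 = 33/4.
Against C this mix gives (5/8)·12 + (3/8)·2 = 33/4.
Against R this mix gives (5/8)·13 + (3/8)·5 = 10.
All of the keeper's active replies (L, C) yield 33/4, and no column does worse for the kicker. The mix makes the keeper indifferent and guarantees 33/4, so it is optimal.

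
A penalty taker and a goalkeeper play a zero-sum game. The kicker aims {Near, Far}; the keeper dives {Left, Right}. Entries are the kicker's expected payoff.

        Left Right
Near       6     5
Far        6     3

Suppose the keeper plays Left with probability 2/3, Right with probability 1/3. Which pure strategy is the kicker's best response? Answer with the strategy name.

Near

Expected payoff of Near: (2/3)·6 + (1/3)·5 = 17/3.
Expected payoff of Far: (2/3)·6 + (1/3)·3 = 5.
The largest is 17/3, so the kicker's best response is Near.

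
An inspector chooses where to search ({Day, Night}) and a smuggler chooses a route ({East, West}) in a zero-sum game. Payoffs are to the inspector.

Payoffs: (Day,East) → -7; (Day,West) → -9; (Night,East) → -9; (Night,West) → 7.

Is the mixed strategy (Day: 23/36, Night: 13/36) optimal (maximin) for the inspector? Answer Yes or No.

Against East this mix gives (23/36)·(-7) + (13/36)·(-9) = -139/18.
Against West this mix gives (23/36)·(-9) + (13/36)·7 = -29/9.
The smuggler will play East, holding the inspector to -139/18. Shifting weight toward the row that does better against East would raise this floor (the equalizing mix achieves -65/9 against both East and West), so the proposed strategy is not optimal.

No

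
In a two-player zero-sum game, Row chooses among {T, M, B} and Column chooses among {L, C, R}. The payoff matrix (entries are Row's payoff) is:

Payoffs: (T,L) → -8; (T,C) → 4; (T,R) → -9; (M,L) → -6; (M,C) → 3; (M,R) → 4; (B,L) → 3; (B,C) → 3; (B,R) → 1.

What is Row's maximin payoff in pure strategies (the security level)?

1

Row minima: T → -9, M → -6, B → 1.
The best of these is 1.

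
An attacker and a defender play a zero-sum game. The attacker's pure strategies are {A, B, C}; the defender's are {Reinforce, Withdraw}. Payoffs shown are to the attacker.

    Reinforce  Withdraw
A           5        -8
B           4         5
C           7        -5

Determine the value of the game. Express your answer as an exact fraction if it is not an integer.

Row minima: A → -8, B → 4, C → -5; maximin = 4.
Column maxima: Reinforce → 7, Withdraw → 5; minimax = 5.
4 ≠ 5, so there is no saddle point; optimal play is mixed.
A is strictly dominated by C, so the attacker never plays it.
On the remaining 2×2 (B, C vs Reinforce, Withdraw):
Let the attacker play B with probability p. Expected payoff against Reinforce: 4p + 7(1−p) = −3p + 7; against Withdraw: 5p + (-5)(1−p) = 10p − 5.
Setting these equal: −3p + 7 = 10p − 5 ⇒ −13p = -12 ⇒ p = 12/13, and the value is (-3)·(12/13) + 7 = 55/13.
For the defender: with q = P(Reinforce), equating B's and C's payoffs gives −q + 5 = 12q − 5 ⇒ q = 10/13.

55/13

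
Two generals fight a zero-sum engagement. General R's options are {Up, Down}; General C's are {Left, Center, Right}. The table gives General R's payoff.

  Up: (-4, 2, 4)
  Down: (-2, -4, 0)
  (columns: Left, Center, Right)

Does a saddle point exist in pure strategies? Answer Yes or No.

Row minima: Up → -4, Down → -4; maximin = -4.
Column maxima: Left → -2, Center → 2, Right → 4; minimax = -2.
-4 ≠ -2, so no pure-strategy equilibrium exists.

No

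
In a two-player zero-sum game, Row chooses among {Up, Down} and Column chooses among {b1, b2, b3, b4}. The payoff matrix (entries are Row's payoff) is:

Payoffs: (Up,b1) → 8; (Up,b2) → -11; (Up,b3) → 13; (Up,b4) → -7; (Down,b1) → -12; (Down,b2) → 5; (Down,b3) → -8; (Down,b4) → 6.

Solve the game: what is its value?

Row minima: Up → -11, Down → -12; maximin = -11.
Column maxima: b1 → 8, b2 → 5, b3 → 13, b4 → 6; minimax = 5.
-11 ≠ 5, so there is no saddle point; optimal play is mixed.
b3 is strictly dominated by b1 (it gives Row strictly more in every row), so Column never plays it.
b4 is strictly dominated by b2 (it gives Row strictly more in every row), so Column never plays it.
On the remaining 2×2 (Up, Down vs b1, b2):
Let Row play Up with probability p. Expected payoff against b1: 8p + (-12)(1−p) = 20p − 12; against b2: (-11)p + 5(1−p) = −16p + 5.
Setting these equal: 20p − 12 = −16p + 5 ⇒ 36p = 17 ⇒ p = 17/36, and the value is (20)·(17/36) − 12 = -23/9.
For Column: with q = P(b1), equating Up's and Down's payoffs gives 19q − 11 = −17q + 5 ⇒ q = 4/9.

-23/9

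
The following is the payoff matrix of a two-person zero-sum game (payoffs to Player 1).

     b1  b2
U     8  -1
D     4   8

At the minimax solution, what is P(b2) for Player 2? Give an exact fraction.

Row minima: U → -1, D → 4; maximin = 4.
Column maxima: b1 → 8, b2 → 8; minimax = 8.
4 ≠ 8, so there is no saddle point; optimal play is mixed.
Let Player 1 play U with probability p. Expected payoff against b1: 8p + 4(1−p) = 4p + 4; against b2: (-1)p + 8(1−p) = −9p + 8.
Setting these equal: 4p + 4 = −9p + 8 ⇒ 13p = 4 ⇒ p = 4/13, and the value is (4)·(4/13) + 4 = 68/13.
For Player 2: with q = P(b1), equating U's and D's payoffs gives 9q − 1 = −4q + 8 ⇒ q = 9/13.

4/13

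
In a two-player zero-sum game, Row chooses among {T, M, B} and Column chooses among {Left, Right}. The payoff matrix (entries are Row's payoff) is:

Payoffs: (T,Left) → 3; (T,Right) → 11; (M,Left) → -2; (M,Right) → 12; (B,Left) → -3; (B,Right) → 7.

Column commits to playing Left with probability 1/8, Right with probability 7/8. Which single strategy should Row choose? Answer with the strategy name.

Expected payoff of T: (1/8)·3 + (7/8)·11 = 10.
Expected payoff of M: (1/8)·(-2) + (7/8)·12 = 41/4.
Expected payoff of B: (1/8)·(-3) + (7/8)·7 = 23/4.
The largest is 41/4, so Row's best response is M.

M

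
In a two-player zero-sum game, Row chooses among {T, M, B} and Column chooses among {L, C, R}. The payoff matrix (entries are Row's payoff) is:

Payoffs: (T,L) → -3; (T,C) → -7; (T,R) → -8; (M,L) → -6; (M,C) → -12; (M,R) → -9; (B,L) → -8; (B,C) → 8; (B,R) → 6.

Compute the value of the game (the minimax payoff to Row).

-82/19

Row minima: T → -8, M → -12, B → -8; maximin = -8.
Column maxima: L → -3, C → 8, R → 6; minimax = -3.
-8 ≠ -3, so there is no saddle point; optimal play is mixed.
M is strictly dominated by T, so Row never plays it.
With M eliminated, C is strictly dominated by R (it gives Row strictly more in every remaining row), so Column never plays it.
On the remaining 2×2 (T, B vs L, R):
Let Row play T with probability p. Expected payoff against L: (-3)p + (-8)(1−p) = 5p − 8; against R: (-8)p + 6(1−p) = −14p + 6.
Setting these equal: 5p − 8 = −14p + 6 ⇒ 19p = 14 ⇒ p = 14/19, and the value is (5)·(14/19) − 8 = -82/19.
For Column: with q = P(L), equating T's and B's payoffs gives 5q − 8 = −14q + 6 ⇒ q = 14/19.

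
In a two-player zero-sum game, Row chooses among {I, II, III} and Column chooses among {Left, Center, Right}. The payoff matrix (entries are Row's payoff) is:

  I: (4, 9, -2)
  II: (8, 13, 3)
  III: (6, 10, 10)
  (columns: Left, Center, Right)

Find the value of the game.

Row minima: I → -2, II → 3, III → 6; maximin = 6.
Column maxima: Left → 8, Center → 13, Right → 10; minimax = 8.
6 ≠ 8, so there is no saddle point; optimal play is mixed.
I is strictly dominated by II, so Row never plays it.
Center is strictly dominated by Left (it gives Row strictly more in every row), so Column never plays it.
On the remaining 2×2 (II, III vs Left, Right):
Let Row play II with probability p. Expected payoff against Left: 8p + 6(1−p) = 2p + 6; against Right: 3p + 10(1−p) = −7p + 10.
Setting these equal: 2p + 6 = −7p + 10 ⇒ 9p = 4 ⇒ p = 4/9, and the value is (2)·(4/9) + 6 = 62/9.
For Column: with q = P(Left), equating II's and III's payoffs gives 5q + 3 = −4q + 10 ⇒ q = 7/9.

62/9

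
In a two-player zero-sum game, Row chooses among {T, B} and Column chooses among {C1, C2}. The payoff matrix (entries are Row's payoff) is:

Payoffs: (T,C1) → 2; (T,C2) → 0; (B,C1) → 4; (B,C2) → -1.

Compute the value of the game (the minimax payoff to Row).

0

Row minima: T → 0, B → -1; maximin = 0.
Column maxima: C1 → 4, C2 → 0; minimax = 0.
Since maximin = minimax = 0, there is a saddle point and the value is 0.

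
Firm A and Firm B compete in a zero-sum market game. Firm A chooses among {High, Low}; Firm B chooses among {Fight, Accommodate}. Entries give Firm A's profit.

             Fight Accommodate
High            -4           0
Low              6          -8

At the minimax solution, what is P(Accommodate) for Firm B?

5/9

Row minima: High → -4, Low → -8; maximin = -4.
Column maxima: Fight → 6, Accommodate → 0; minimax = 0.
-4 ≠ 0, so there is no saddle point; optimal play is mixed.
Let Firm A play High with probability p. Expected payoff against Fight: (-4)p + 6(1−p) = −10p + 6; against Accommodate: 0p + (-8)(1−p) = 8p − 8.
Setting these equal: −10p + 6 = 8p − 8 ⇒ −18p = -14 ⇒ p = 7/9, and the value is (-10)·(7/9) + 6 = -16/9.
For Firm B: with q = P(Fight), equating High's and Low's payoffs gives −4q = 14q − 8 ⇒ q = 4/9.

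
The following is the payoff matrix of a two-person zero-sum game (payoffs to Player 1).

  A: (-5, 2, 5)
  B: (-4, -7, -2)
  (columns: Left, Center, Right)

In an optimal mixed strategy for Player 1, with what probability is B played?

7/10

Row minima: A → -5, B → -7; maximin = -5.
Column maxima: Left → -4, Center → 2, Right → 5; minimax = -4.
-5 ≠ -4, so there is no saddle point; optimal play is mixed.
Right is strictly dominated by Left (it gives Player 1 strictly more in every row), so Player 2 never plays it.
On the remaining 2×2 (A, B vs Left, Center):
Let Player 1 play A with probability p. Expected payoff against Left: (-5)p + (-4)(1−p) = −p − 4; against Center: 2p + (-7)(1−p) = 9p − 7.
Setting these equal: −p − 4 = 9p − 7 ⇒ −10p = -3 ⇒ p = 3/10, and the value is (-1)·(3/10) − 4 = -43/10.
For Player 2: with q = P(Left), equating A's and B's payoffs gives −7q + 2 = 3q − 7 ⇒ q = 9/10.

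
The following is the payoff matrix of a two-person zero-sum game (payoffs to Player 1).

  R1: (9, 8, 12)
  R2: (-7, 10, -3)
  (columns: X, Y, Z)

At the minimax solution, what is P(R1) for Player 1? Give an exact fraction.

Row minima: R1 → 8, R2 → -7; maximin = 8.
Column maxima: X → 9, Y → 10, Z → 12; minimax = 9.
8 ≠ 9, so there is no saddle point; optimal play is mixed.
Z is strictly dominated by X (it gives Player 1 strictly more in every row), so Player 2 never plays it.
On the remaining 2×2 (R1, R2 vs X, Y):
Let Player 1 play R1 with probability p. Expected payoff against X: 9p + (-7)(1−p) = 16p − 7; against Y: 8p + 10(1−p) = −2p + 10.
Setting these equal: 16p − 7 = −2p + 10 ⇒ 18p = 17 ⇒ p = 17/18, and the value is (16)·(17/18) − 7 = 73/9.
For Player 2: with q = P(X), equating R1's and R2's payoffs gives q + 8 = −17q + 10 ⇒ q = 1/9.

17/18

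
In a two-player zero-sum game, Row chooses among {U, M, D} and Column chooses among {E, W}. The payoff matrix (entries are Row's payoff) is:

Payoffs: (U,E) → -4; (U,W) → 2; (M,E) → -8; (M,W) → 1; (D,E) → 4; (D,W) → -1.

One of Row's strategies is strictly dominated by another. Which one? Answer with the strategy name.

U gives a strictly higher payoff than M against every column: -4 > -8, 2 > 1.
So M is strictly dominated and Row never plays it.

M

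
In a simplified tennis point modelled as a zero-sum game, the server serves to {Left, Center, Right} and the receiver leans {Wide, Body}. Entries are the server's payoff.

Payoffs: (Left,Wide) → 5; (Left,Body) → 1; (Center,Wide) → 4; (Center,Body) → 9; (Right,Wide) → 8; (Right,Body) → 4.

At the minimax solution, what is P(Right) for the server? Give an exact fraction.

Row minima: Left → 1, Center → 4, Right → 4; maximin = 4.
Column maxima: Wide → 8, Body → 9; minimax = 8.
4 ≠ 8, so there is no saddle point; optimal play is mixed.
Left is strictly dominated by Right, so the server never plays it.
On the remaining 2×2 (Center, Right vs Wide, Body):
Let the server play Center with probability p. Expected payoff against Wide: 4p + 8(1−p) = −4p + 8; against Body: 9p + 4(1−p) = 5p + 4.
Setting these equal: −4p + 8 = 5p + 4 ⇒ −9p = -4 ⇒ p = 4/9, and the value is (-4)·(4/9) + 8 = 56/9.
For the receiver: with q = P(Wide), equating Center's and Right's payoffs gives −5q + 9 = 4q + 4 ⇒ q = 5/9.

5/9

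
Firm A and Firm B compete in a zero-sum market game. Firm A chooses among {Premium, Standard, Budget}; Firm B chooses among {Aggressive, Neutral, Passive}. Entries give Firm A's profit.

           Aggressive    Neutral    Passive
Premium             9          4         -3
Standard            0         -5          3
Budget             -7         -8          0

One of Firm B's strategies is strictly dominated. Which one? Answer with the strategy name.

Aggressive

Neutral holds Firm A's payoff strictly below Aggressive in every row: 4 < 9, -5 < 0, -8 < -7.
So Aggressive is strictly dominated for Firm B.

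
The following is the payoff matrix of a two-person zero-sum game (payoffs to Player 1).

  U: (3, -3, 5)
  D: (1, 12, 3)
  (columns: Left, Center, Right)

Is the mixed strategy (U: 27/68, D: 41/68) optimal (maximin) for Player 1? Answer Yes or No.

Against Left this mix gives (27/68)·3 + (41/68)·1 = 61/34.
Against Center this mix gives (27/68)·(-3) + (41/68)·12 = 411/68.
Against Right this mix gives (27/68)·5 + (41/68)·3 = 129/34.
Player 2 will play Left, holding Player 1 to 61/34. Shifting weight toward the row that does better against Left would raise this floor (the equalizing mix achieves 39/17 against both Left and Center), so the proposed strategy is not optimal.

No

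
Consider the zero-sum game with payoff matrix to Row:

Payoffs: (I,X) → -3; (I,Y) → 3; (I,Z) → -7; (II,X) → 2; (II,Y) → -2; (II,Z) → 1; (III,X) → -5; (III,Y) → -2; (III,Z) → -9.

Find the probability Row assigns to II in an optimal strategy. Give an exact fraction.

10/13

Row minima: I → -7, II → -2, III → -9; maximin = -2.
Column maxima: X → 2, Y → 3, Z → 1; minimax = 1.
-2 ≠ 1, so there is no saddle point; optimal play is mixed.
III is strictly dominated by I, so Row never plays it.
X is strictly dominated by Z (it gives Row strictly more in every row), so Column never plays it.
On the remaining 2×2 (I, II vs Y, Z):
Let Row play I with probability p. Expected payoff against Y: 3p + (-2)(1−p) = 5p − 2; against Z: (-7)p + 1(1−p) = −8p + 1.
Setting these equal: 5p − 2 = −8p + 1 ⇒ 13p = 3 ⇒ p = 3/13, and the value is (5)·(3/13) − 2 = -11/13.
For Column: with q = P(Y), equating I's and II's payoffs gives 10q − 7 = −3q + 1 ⇒ q = 8/13.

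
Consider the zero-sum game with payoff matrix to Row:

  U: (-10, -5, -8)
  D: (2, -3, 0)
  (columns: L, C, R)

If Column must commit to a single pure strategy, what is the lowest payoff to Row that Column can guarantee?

-3

Column maxima: L → 2, C → -3, R → 0.
The smallest of these is -3.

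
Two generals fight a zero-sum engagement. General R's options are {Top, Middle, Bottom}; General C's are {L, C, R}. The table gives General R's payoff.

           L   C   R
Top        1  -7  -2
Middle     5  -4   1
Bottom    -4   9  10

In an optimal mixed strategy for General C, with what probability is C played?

Row minima: Top → -7, Middle → -4, Bottom → -4; maximin = -4.
Column maxima: L → 5, C → 9, R → 10; minimax = 5.
-4 ≠ 5, so there is no saddle point; optimal play is mixed.
Top is strictly dominated by Middle, so General R never plays it.
R is strictly dominated by C (it gives General R strictly more in every row), so General C never plays it.
On the remaining 2×2 (Middle, Bottom vs L, C):
Let General R play Middle with probability p. Expected payoff against L: 5p + (-4)(1−p) = 9p − 4; against C: (-4)p + 9(1−p) = −13p + 9.
Setting these equal: 9p − 4 = −13p + 9 ⇒ 22p = 13 ⇒ p = 13/22, and the value is (9)·(13/22) − 4 = 29/22.
For General C: with q = P(L), equating Middle's and Bottom's payoffs gives 9q − 4 = −13q + 9 ⇒ q = 13/22.

9/22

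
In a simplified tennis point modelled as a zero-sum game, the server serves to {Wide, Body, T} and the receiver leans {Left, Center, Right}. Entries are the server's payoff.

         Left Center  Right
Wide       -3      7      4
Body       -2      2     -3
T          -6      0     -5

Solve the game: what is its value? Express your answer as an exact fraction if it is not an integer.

Row minima: Wide → -3, Body → -3, T → -6; maximin = -3.
Column maxima: Left → -2, Center → 7, Right → 4; minimax = -2.
-3 ≠ -2, so there is no saddle point; optimal play is mixed.
T is strictly dominated by Wide, so the server never plays it.
Center is strictly dominated by Left (it gives the server strictly more in every row), so the receiver never plays it.
On the remaining 2×2 (Wide, Body vs Left, Right):
Let the server play Wide with probability p. Expected payoff against Left: (-3)p + (-2)(1−p) = −p − 2; against Right: 4p + (-3)(1−p) = 7p − 3.
Setting these equal: −p − 2 = 7p − 3 ⇒ −8p = -1 ⇒ p = 1/8, and the value is (-1)·(1/8) − 2 = -17/8.
For the receiver: with q = P(Left), equating Wide's and Body's payoffs gives −7q + 4 = q − 3 ⇒ q = 7/8.

-17/8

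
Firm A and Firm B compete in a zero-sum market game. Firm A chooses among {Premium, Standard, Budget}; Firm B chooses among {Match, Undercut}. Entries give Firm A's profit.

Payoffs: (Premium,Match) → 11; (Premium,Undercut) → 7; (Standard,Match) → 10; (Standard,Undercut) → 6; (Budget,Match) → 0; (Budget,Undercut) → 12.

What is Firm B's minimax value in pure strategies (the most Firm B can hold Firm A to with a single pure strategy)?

Column maxima: Match → 11, Undercut → 12.
The smallest of these is 11.

11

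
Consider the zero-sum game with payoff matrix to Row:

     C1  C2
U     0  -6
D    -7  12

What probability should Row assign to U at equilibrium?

19/25

Row minima: U → -6, D → -7; maximin = -6.
Column maxima: C1 → 0, C2 → 12; minimax = 0.
-6 ≠ 0, so there is no saddle point; optimal play is mixed.
Let Row play U with probability p. Expected payoff against C1: 0p + (-7)(1−p) = 7p − 7; against C2: (-6)p + 12(1−p) = −18p + 12.
Setting these equal: 7p − 7 = −18p + 12 ⇒ 25p = 19 ⇒ p = 19/25, and the value is (7)·(19/25) − 7 = -42/25.
For Column: with q = P(C1), equating U's and D's payoffs gives 6q − 6 = −19q + 12 ⇒ q = 18/25.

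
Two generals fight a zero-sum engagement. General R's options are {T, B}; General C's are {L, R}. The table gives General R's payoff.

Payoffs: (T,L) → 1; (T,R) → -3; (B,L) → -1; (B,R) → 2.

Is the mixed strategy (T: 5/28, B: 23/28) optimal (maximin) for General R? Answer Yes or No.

Against L this mix gives (5/28)·1 + (23/28)·(-1) = -9/14.
Against R this mix gives (5/28)·(-3) + (23/28)·2 = 31/28.
General C will play L, holding General R to -9/14. Shifting weight toward the row that does better against L would raise this floor (the equalizing mix achieves -1/7 against both L and R), so the proposed strategy is not optimal.

No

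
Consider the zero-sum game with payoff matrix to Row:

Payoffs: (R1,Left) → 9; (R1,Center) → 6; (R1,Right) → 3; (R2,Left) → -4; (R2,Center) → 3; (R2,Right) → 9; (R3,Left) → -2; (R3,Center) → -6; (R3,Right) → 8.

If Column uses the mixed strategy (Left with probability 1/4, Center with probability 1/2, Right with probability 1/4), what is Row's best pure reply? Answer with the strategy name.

R1

Expected payoff of R1: (1/4)·9 + (1/2)·6 + (1/4)·3 = 6.
Expected payoff of R2: (1/4)·(-4) + (1/2)·3 + (1/4)·9 = 11/4.
Expected payoff of R3: (1/4)·(-2) + (1/2)·(-6) + (1/4)·8 = -3/2.
The largest is 6, so Row's best response is R1.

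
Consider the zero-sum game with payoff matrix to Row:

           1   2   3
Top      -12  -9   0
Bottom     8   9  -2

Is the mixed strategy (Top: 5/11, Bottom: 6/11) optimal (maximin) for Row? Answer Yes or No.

Yes

Against 1 this mix gives (5/11)·(-12) + (6/11)·8 = -12/11.
Against 2 this mix gives (5/11)·(-9) + (6/11)·9 = 9/11.
Against 3 this mix gives (5/11)·0 + (6/11)·(-2) = -12/11.
All of Column's active replies (1, 3) yield -12/11, and no column does worse for Row. The mix makes Column indifferent and guarantees -12/11, so it is optimal.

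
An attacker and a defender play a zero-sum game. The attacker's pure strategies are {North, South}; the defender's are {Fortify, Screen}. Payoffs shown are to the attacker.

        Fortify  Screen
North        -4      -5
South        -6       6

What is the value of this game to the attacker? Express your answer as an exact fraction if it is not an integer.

Row minima: North → -5, South → -6; maximin = -5.
Column maxima: Fortify → -4, Screen → 6; minimax = -4.
-5 ≠ -4, so there is no saddle point; optimal play is mixed.
Let the attacker play North with probability p. Expected payoff against Fortify: (-4)p + (-6)(1−p) = 2p − 6; against Screen: (-5)p + 6(1−p) = −11p + 6.
Setting these equal: 2p − 6 = −11p + 6 ⇒ 13p = 12 ⇒ p = 12/13, and the value is (2)·(12/13) − 6 = -54/13.
For the defender: with q = P(Fortify), equating North's and South's payoffs gives q − 5 = −12q + 6 ⇒ q = 11/13.

-54/13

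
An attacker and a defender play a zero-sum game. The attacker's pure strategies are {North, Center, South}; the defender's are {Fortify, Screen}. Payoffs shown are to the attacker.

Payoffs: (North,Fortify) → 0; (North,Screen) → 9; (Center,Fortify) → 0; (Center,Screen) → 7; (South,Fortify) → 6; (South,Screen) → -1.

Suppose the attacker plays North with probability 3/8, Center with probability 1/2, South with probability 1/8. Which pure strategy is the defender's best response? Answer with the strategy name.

If the defender plays Fortify, the attacker's expected payoff is (3/8)·0 + (1/2)·0 + (1/8)·6 = 3/4.
If the defender plays Screen, the attacker's expected payoff is (3/8)·9 + (1/2)·7 + (1/8)·(-1) = 27/4.
The defender minimizes the attacker's payoff; the smallest is 3/4, so the best response is Fortify.

Fortify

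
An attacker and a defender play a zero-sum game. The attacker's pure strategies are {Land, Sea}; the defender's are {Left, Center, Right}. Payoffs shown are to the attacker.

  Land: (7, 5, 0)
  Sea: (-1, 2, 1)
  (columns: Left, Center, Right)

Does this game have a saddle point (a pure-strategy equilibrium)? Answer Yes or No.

Row minima: Land → 0, Sea → -1; maximin = 0.
Column maxima: Left → 7, Center → 5, Right → 1; minimax = 1.
0 ≠ 1, so no pure-strategy equilibrium exists.

No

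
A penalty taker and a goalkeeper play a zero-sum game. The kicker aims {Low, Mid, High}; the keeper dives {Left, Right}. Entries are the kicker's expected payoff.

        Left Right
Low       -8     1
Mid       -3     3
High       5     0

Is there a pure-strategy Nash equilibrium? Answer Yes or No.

Row minima: Low → -8, Mid → -3, High → 0; maximin = 0.
Column maxima: Left → 5, Right → 3; minimax = 3.
0 ≠ 3, so no pure-strategy equilibrium exists.

No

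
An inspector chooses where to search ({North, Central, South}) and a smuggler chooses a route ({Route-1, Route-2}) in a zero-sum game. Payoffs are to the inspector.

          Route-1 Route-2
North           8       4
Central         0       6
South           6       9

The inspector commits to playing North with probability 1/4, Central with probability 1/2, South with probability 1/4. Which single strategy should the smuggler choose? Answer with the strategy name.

If the smuggler plays Route-1, the inspector's expected payoff is (1/4)·8 + (1/2)·0 + (1/4)·6 = 7/2.
If the smuggler plays Route-2, the inspector's expected payoff is (1/4)·4 + (1/2)·6 + (1/4)·9 = 25/4.
The smuggler minimizes the inspector's payoff; the smallest is 7/2, so the best response is Route-1.

Route-1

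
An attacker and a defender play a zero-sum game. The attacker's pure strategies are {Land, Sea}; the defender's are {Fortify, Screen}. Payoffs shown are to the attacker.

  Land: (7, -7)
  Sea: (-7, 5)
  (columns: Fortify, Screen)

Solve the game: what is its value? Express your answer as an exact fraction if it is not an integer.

Row minima: Land → -7, Sea → -7; maximin = -7.
Column maxima: Fortify → 7, Screen → 5; minimax = 5.
-7 ≠ 5, so there is no saddle point; optimal play is mixed.
Let the attacker play Land with probability p. Expected payoff against Fortify: 7p + (-7)(1−p) = 14p − 7; against Screen: (-7)p + 5(1−p) = −12p + 5.
Setting these equal: 14p − 7 = −12p + 5 ⇒ 26p = 12 ⇒ p = 6/13, and the value is (14)·(6/13) − 7 = -7/13.
For the defender: with q = P(Fortify), equating Land's and Sea's payoffs gives 14q − 7 = −12q + 5 ⇒ q = 6/13.

-7/13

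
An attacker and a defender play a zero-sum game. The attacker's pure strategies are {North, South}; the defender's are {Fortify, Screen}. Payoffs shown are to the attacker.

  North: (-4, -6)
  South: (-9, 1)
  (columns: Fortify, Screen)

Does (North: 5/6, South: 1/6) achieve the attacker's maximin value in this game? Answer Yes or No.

Yes

Against Fortify this mix gives (5/6)·(-4) + (1/6)·(-9) = -29/6.
Against Screen this mix gives (5/6)·(-6) + (1/6)·1 = -29/6.
All of the defender's active replies (Fortify, Screen) yield -29/6, and no column does worse for the attacker. The mix makes the defender indifferent and guarantees -29/6, so it is optimal.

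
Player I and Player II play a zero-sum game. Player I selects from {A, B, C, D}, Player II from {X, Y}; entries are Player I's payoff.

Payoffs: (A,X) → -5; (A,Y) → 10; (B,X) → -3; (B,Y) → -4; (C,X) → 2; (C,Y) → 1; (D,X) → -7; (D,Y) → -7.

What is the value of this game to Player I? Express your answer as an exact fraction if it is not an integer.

25/16

Row minima: A → -5, B → -4, C → 1, D → -7; maximin = 1.
Column maxima: X → 2, Y → 10; minimax = 2.
1 ≠ 2, so there is no saddle point; optimal play is mixed.
B is strictly dominated by C, so Player I never plays it.
D is strictly dominated by A, so Player I never plays it.
On the remaining 2×2 (A, C vs X, Y):
Let Player I play A with probability p. Expected payoff against X: (-5)p + 2(1−p) = −7p + 2; against Y: 10p + 1(1−p) = 9p + 1.
Setting these equal: −7p + 2 = 9p + 1 ⇒ −16p = -1 ⇒ p = 1/16, and the value is (-7)·(1/16) + 2 = 25/16.
For Player II: with q = P(X), equating A's and C's payoffs gives −15q + 10 = q + 1 ⇒ q = 9/16.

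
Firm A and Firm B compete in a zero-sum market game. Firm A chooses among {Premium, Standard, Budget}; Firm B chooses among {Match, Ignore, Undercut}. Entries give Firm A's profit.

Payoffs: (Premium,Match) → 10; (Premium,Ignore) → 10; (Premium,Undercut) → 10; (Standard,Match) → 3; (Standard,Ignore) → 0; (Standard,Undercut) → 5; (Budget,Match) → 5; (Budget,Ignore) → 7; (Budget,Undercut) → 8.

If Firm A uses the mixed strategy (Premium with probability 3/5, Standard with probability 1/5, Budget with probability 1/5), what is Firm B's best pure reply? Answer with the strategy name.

Ignore

If Firm B plays Match, Firm A's expected payoff is (3/5)·10 + (1/5)·3 + (1/5)·5 = 38/5.
If Firm B plays Ignore, Firm A's expected payoff is (3/5)·10 + (1/5)·0 + (1/5)·7 = 37/5.
If Firm B plays Undercut, Firm A's expected payoff is (3/5)·10 + (1/5)·5 + (1/5)·8 = 43/5.
Firm B minimizes Firm A's payoff; the smallest is 37/5, so the best response is Ignore.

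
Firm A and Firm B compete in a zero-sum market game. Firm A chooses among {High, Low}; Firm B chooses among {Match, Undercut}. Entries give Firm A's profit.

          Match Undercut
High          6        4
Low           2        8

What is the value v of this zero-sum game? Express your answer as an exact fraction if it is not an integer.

Row minima: High → 4, Low → 2; maximin = 4.
Column maxima: Match → 6, Undercut → 8; minimax = 6.
4 ≠ 6, so there is no saddle point; optimal play is mixed.
Let Firm A play High with probability p. Expected payoff against Match: 6p + 2(1−p) = 4p + 2; against Undercut: 4p + 8(1−p) = −4p + 8.
Setting these equal: 4p + 2 = −4p + 8 ⇒ 8p = 6 ⇒ p = 3/4, and the value is (4)·(3/4) + 2 = 5.
For Firm B: with q = P(Match), equating High's and Low's payoffs gives 2q + 4 = −6q + 8 ⇒ q = 1/2.

5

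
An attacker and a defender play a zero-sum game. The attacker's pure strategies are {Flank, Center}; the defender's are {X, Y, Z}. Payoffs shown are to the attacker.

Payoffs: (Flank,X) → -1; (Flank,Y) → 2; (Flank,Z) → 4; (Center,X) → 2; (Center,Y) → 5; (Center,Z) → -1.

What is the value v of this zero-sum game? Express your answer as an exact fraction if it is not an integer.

Row minima: Flank → -1, Center → -1; maximin = -1.
Column maxima: X → 2, Y → 5, Z → 4; minimax = 2.
-1 ≠ 2, so there is no saddle point; optimal play is mixed.
Y is strictly dominated by X (it gives the attacker strictly more in every row), so the defender never plays it.
On the remaining 2×2 (Flank, Center vs X, Z):
Let the attacker play Flank with probability p. Expected payoff against X: (-1)p + 2(1−p) = −3p + 2; against Z: 4p + (-1)(1−p) = 5p − 1.
Setting these equal: −3p + 2 = 5p − 1 ⇒ −8p = -3 ⇒ p = 3/8, and the value is (-3)·(3/8) + 2 = 7/8.
For the defender: with q = P(X), equating Flank's and Center's payoffs gives −5q + 4 = 3q − 1 ⇒ q = 5/8.

7/8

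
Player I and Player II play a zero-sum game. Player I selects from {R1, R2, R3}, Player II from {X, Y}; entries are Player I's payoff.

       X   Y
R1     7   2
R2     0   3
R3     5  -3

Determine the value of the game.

21/8

Row minima: R1 → 2, R2 → 0, R3 → -3; maximin = 2.
Column maxima: X → 7, Y → 3; minimax = 3.
2 ≠ 3, so there is no saddle point; optimal play is mixed.
R3 is strictly dominated by R1, so Player I never plays it.
On the remaining 2×2 (R1, R2 vs X, Y):
Let Player I play R1 with probability p. Expected payoff against X: 7p + 0(1−p) = 7p; against Y: 2p + 3(1−p) = −p + 3.
Setting these equal: 7p = −p + 3 ⇒ 8p = 3 ⇒ p = 3/8, and the value is (7)·(3/8) = 21/8.
For Player II: with q = P(X), equating R1's and R2's payoffs gives 5q + 2 = −3q + 3 ⇒ q = 1/8.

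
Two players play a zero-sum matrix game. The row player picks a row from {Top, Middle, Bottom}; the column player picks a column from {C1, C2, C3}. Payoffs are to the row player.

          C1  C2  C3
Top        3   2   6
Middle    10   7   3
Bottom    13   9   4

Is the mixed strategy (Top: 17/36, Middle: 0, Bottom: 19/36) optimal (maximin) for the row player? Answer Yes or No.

No

Against C1 this mix gives (17/36)·3 + (19/36)·13 = 149/18.
Against C2 this mix gives (17/36)·2 + (19/36)·9 = 205/36.
Against C3 this mix gives (17/36)·6 + (19/36)·4 = 89/18.
The column player will play C3, holding the row player to 89/18. Shifting weight toward the row that does better against C3 would raise this floor (the equalizing mix achieves 46/9 against both C3 and C2), so the proposed strategy is not optimal.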